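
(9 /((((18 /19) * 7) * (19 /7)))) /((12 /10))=5 /12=0.42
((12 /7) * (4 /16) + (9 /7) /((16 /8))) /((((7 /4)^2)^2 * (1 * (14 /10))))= 9600 /117649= 0.08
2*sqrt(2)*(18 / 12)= 3*sqrt(2)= 4.24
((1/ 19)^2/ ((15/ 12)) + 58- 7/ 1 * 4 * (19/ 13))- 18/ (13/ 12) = 0.46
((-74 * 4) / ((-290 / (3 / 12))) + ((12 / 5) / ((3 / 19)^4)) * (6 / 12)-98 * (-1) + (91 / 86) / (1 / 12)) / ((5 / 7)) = 2405892517 / 841725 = 2858.29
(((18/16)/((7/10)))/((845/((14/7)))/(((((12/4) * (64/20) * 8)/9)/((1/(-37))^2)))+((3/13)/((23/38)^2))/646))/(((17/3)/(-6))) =-162684512640/3550807099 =-45.82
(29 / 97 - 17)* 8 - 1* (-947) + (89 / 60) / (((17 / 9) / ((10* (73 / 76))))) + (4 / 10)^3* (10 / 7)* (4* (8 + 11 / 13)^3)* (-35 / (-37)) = 21605898099427 / 20374925272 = 1060.42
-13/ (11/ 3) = -39/ 11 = -3.55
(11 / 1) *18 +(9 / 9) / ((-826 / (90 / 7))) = 572373 / 2891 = 197.98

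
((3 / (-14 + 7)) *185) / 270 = -37 / 126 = -0.29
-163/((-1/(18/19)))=2934/19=154.42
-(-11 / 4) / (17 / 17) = 11 / 4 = 2.75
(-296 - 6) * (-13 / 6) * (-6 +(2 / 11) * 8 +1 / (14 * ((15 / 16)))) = -10133006 / 3465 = -2924.39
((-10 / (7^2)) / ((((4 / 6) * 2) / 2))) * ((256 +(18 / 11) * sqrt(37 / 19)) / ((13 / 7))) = -3840 / 91 - 270 * sqrt(703) / 19019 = -42.57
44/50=22/25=0.88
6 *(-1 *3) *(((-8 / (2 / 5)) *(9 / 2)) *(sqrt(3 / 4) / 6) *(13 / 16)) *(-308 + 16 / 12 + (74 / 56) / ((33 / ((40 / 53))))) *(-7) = 1098088875 *sqrt(3) / 4664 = 407792.82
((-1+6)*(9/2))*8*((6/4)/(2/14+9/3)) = 945/11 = 85.91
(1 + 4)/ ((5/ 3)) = 3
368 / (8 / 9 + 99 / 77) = 23184 / 137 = 169.23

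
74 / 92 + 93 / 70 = 1717 / 805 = 2.13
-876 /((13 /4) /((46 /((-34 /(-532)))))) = -42874944 /221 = -194004.27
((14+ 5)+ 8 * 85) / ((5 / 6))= 4194 / 5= 838.80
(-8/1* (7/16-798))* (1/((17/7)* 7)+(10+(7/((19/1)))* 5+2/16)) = 396548075/5168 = 76731.44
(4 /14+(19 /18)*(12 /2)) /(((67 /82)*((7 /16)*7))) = 182368 /68943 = 2.65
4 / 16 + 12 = 49 / 4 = 12.25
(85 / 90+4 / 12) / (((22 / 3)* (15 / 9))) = 23 / 220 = 0.10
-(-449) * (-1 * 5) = -2245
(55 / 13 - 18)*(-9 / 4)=1611 / 52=30.98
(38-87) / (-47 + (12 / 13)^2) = 1.06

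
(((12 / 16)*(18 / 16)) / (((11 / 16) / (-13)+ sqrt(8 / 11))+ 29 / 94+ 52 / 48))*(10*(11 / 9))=130643839755 / 10081545299 - 17740213920*sqrt(22) / 10081545299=4.71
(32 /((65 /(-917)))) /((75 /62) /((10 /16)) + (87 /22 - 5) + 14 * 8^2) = -20012608 /39759135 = -0.50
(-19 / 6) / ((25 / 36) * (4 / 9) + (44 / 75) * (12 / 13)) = -166725 / 44762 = -3.72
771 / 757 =1.02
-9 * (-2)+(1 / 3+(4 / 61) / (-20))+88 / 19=399188 / 17385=22.96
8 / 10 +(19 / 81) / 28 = 9167 / 11340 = 0.81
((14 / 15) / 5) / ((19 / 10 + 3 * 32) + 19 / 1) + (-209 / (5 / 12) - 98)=-1501994 / 2505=-599.60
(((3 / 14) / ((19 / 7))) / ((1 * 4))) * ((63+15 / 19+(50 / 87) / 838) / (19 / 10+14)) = 220907555 / 2789820996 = 0.08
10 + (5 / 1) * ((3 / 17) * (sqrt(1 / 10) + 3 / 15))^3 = 297 * sqrt(10) / 491300 + 144527 / 14450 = 10.00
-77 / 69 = -1.12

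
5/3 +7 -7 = 5/3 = 1.67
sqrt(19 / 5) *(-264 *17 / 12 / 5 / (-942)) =0.15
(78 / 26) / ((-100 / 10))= -3 / 10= -0.30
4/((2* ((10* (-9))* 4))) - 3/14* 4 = -1087/1260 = -0.86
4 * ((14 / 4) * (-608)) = -8512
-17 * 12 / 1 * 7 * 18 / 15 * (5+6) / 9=-10472 / 5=-2094.40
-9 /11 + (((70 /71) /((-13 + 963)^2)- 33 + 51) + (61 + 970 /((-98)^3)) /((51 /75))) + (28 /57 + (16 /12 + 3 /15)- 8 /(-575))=2119047574921907173 /19454249989828500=108.92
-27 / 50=-0.54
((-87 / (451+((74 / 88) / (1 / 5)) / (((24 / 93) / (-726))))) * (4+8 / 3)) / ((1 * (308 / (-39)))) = -6960 / 1078231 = -0.01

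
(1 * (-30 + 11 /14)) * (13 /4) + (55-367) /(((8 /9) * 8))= -3887 /28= -138.82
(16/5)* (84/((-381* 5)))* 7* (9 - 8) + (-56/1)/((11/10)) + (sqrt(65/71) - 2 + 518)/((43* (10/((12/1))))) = -1309576/34925 + 6* sqrt(4615)/15265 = -37.47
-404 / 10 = -40.40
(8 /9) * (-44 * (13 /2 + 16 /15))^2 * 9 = 199520288 /225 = 886756.84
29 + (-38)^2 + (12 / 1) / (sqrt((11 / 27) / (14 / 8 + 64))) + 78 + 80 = 18 * sqrt(8679) / 11 + 1631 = 1783.45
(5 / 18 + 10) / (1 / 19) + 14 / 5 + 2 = 18007 / 90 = 200.08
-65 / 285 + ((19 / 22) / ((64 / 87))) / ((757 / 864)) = 2110963 / 1898556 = 1.11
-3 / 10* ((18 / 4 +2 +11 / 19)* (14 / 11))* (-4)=11298 / 1045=10.81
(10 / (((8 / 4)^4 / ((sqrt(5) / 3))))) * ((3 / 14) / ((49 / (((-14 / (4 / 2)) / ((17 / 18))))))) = -45 * sqrt(5) / 6664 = -0.02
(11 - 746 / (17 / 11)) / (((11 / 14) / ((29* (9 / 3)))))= -887922 / 17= -52230.71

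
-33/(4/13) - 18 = -501/4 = -125.25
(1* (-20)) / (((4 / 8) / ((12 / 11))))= -480 / 11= -43.64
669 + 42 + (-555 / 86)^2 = 752.65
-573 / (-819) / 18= 191 / 4914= 0.04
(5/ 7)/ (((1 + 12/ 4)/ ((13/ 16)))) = 65/ 448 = 0.15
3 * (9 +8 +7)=72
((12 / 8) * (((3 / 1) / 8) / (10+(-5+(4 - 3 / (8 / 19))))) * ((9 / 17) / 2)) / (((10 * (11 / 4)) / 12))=162 / 4675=0.03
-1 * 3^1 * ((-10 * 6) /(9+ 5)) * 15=1350 /7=192.86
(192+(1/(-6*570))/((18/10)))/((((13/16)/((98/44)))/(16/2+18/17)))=4767.85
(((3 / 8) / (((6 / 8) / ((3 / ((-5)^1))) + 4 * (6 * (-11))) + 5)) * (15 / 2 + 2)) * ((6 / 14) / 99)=-19 / 320628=-0.00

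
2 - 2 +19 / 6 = 19 / 6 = 3.17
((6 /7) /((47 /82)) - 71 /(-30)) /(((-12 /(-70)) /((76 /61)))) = 724261 /25803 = 28.07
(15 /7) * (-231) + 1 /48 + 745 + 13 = 12625 /48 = 263.02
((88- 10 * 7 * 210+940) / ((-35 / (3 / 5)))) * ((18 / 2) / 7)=369144 / 1225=301.34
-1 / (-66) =1 / 66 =0.02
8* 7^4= 19208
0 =0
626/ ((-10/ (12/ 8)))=-93.90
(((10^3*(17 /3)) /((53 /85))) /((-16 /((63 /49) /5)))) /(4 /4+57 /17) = -33.55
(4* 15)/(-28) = -15/7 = -2.14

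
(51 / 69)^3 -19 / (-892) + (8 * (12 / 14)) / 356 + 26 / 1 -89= -422963494981 / 6761396572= -62.56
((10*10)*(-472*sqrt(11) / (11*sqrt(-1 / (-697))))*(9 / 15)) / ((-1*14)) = 14160*sqrt(7667) / 77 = 16102.20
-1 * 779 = -779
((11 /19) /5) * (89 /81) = 979 /7695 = 0.13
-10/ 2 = -5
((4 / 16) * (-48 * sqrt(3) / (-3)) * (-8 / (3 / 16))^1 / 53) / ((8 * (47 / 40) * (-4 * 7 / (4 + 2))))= 1280 * sqrt(3) / 17437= 0.13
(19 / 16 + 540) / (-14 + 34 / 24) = -25977 / 604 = -43.01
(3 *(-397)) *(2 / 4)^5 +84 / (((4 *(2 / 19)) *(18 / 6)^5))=-94343 / 2592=-36.40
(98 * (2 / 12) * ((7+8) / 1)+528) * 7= 5411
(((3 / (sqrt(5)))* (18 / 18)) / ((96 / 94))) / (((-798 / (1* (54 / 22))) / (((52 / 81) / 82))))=-611* sqrt(5) / 43187760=-0.00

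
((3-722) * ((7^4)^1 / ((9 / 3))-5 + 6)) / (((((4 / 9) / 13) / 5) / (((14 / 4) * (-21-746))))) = 452409147645 / 2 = 226204573822.50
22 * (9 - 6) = 66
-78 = -78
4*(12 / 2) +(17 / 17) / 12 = 289 / 12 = 24.08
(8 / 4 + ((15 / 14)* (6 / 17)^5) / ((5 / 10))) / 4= 9997319 / 19877998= 0.50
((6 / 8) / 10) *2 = 3 / 20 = 0.15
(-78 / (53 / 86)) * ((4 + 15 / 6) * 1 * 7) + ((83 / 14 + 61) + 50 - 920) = -4868875 / 742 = -6561.83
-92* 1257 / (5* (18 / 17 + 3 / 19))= -12451004 / 655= -19009.17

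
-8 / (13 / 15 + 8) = -120 / 133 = -0.90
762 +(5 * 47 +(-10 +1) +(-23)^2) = 1517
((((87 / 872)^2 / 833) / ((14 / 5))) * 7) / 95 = 7569 / 24069195136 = 0.00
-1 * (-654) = 654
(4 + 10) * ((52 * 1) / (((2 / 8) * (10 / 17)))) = 24752 / 5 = 4950.40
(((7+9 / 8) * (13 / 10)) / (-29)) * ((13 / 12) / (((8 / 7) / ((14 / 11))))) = -107653 / 244992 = -0.44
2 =2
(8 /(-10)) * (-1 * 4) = 16 /5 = 3.20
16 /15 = 1.07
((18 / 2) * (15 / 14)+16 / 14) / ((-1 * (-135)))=151 / 1890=0.08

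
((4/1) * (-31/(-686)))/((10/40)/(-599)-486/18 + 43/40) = -1485520/213062339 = -0.01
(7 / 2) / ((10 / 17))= 119 / 20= 5.95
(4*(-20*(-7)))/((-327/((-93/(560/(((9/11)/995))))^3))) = 195458751/44817729354983200000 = 0.00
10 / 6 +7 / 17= 106 / 51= 2.08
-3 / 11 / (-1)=3 / 11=0.27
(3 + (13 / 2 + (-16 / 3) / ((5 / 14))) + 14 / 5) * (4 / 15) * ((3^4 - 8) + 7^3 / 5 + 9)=-39658 / 375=-105.75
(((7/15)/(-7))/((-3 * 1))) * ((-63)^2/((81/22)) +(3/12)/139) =599369/25020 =23.96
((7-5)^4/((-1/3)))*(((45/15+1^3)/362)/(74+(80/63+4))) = -3024/451957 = -0.01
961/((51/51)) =961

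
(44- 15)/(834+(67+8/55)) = 1595/49563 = 0.03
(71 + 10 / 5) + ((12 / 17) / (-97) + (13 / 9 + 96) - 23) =2188115 / 14841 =147.44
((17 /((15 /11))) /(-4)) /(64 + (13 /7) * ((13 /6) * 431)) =-1309 /755270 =-0.00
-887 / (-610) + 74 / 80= 2.38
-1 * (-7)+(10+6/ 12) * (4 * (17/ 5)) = 749/ 5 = 149.80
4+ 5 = 9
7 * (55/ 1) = 385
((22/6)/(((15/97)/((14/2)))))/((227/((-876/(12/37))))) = -20173769/10215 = -1974.92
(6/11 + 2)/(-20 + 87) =28/737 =0.04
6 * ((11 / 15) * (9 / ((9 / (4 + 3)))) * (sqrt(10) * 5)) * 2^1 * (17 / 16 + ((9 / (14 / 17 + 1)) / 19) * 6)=1901977 * sqrt(10) / 2356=2552.88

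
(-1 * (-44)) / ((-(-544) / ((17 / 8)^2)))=187 / 512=0.37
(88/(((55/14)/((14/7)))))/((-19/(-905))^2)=36692320/361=101640.78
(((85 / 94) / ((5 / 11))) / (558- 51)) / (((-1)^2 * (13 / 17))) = 3179 / 619554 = 0.01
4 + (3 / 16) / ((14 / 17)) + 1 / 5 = 4959 / 1120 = 4.43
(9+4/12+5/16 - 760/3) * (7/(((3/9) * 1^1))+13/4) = -378203/64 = -5909.42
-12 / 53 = -0.23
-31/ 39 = -0.79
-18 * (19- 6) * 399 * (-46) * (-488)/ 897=-2336544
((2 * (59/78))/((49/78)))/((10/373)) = 22007/245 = 89.82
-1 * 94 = -94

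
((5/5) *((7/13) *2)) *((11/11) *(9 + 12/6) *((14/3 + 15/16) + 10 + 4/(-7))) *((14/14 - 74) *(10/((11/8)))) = -3687230/39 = -94544.36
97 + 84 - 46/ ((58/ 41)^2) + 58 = 363335/ 1682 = 216.01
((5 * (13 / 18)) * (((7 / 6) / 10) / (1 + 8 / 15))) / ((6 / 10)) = 2275 / 4968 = 0.46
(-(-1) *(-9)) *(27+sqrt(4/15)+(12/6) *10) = -423-6 *sqrt(15)/5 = -427.65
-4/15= -0.27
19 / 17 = 1.12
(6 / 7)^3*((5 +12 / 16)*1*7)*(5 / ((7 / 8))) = 49680 / 343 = 144.84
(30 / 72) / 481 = 5 / 5772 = 0.00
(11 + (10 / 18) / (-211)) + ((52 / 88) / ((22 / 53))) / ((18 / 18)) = 11416267 / 919116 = 12.42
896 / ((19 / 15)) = 707.37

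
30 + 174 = 204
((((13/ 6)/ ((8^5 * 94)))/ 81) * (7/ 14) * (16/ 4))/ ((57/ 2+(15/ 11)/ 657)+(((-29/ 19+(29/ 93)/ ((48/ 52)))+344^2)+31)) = 6148571/ 41912710357259501568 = 0.00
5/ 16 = 0.31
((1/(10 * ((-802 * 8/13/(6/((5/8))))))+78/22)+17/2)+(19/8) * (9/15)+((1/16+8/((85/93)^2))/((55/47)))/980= 13.48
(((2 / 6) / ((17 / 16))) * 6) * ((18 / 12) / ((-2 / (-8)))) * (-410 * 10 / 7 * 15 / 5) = -2361600 / 119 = -19845.38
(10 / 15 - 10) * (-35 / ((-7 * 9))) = -5.19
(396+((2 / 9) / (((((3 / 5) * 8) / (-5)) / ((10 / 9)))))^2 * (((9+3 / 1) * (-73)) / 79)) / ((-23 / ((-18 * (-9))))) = -1229244694 / 441531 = -2784.05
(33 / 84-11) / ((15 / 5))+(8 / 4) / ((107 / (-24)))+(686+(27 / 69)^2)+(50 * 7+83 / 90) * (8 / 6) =246067170389 / 213959340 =1150.07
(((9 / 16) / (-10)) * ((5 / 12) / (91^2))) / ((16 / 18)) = -27 / 8479744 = -0.00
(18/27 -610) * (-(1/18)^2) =457/243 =1.88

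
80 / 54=1.48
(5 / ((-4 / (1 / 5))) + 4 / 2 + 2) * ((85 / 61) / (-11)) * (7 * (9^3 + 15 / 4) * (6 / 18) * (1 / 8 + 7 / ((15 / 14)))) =-464470685 / 85888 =-5407.86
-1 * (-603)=603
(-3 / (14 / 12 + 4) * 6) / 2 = -54 / 31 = -1.74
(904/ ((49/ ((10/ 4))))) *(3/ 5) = 27.67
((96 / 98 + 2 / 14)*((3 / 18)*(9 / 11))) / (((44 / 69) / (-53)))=-54855 / 4312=-12.72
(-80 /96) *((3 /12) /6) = -5 /144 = -0.03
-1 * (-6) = 6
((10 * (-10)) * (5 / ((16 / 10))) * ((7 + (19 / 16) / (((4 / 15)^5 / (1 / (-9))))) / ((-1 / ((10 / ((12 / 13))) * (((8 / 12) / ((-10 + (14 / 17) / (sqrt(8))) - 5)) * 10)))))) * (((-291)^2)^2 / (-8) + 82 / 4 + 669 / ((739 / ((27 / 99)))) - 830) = -124949744331446.65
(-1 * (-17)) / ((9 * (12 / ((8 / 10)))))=17 / 135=0.13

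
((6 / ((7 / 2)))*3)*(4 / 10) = 72 / 35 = 2.06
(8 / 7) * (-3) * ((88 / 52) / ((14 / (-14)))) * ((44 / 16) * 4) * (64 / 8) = 46464 / 91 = 510.59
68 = 68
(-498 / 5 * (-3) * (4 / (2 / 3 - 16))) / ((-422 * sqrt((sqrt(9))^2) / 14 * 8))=0.11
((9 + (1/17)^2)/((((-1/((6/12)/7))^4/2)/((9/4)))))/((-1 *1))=-11709/11102224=-0.00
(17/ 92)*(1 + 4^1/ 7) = 187/ 644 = 0.29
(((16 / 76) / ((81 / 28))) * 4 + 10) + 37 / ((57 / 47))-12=44323 / 1539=28.80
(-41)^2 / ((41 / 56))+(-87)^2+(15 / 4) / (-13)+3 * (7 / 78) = 512979 / 52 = 9864.98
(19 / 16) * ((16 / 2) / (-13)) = -19 / 26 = -0.73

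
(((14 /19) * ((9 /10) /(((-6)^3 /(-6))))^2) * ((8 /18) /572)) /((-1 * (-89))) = 7 /1741053600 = 0.00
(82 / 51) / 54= 41 / 1377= 0.03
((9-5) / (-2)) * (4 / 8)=-1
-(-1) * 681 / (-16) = -681 / 16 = -42.56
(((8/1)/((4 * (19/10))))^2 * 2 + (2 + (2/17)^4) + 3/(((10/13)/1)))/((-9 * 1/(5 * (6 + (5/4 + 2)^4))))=-73651558705283/138936181248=-530.11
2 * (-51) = -102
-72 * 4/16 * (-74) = 1332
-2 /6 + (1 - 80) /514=-751 /1542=-0.49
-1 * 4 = -4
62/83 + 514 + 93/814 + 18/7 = 244711501/472934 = 517.43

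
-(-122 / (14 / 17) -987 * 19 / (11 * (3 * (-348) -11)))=11903114 / 81235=146.53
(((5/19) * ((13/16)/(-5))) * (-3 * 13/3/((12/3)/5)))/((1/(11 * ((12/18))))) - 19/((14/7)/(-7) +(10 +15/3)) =714793/187872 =3.80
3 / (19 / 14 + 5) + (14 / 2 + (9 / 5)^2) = 23834 / 2225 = 10.71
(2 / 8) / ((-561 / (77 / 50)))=-7 / 10200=-0.00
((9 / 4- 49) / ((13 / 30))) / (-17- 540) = 2805 / 14482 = 0.19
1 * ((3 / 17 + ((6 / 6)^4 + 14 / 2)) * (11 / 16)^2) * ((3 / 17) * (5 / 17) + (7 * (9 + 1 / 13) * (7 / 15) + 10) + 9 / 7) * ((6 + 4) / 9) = 135977460707 / 772559424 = 176.01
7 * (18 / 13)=126 / 13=9.69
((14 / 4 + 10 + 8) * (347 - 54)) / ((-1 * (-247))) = 12599 / 494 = 25.50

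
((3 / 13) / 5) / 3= 0.02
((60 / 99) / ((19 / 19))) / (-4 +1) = -20 / 99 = -0.20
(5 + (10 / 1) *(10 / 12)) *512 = 20480 / 3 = 6826.67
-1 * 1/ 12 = -0.08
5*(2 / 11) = 10 / 11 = 0.91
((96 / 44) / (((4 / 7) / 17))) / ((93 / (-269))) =-64022 / 341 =-187.75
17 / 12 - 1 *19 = -211 / 12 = -17.58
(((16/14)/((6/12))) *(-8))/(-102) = 64/357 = 0.18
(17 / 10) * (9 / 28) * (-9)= -1377 / 280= -4.92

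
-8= -8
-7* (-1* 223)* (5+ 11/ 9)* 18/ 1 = 174832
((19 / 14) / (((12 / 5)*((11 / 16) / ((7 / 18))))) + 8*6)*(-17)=-243967 / 297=-821.44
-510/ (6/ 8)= -680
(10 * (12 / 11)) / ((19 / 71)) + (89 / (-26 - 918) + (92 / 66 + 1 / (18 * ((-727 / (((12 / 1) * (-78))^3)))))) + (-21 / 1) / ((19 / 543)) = 26724488160995 / 430302576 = 62106.27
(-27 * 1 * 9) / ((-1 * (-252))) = -27 / 28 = -0.96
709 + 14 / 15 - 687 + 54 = 1154 / 15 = 76.93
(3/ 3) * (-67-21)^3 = -681472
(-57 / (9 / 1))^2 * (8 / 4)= 722 / 9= 80.22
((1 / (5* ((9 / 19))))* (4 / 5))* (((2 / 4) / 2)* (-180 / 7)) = -76 / 35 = -2.17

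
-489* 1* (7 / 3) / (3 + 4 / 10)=-5705 / 17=-335.59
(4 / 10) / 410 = 1 / 1025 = 0.00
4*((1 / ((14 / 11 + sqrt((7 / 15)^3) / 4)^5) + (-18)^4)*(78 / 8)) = 31723651547719798503496172502601192464 / 7748671157409966130239722159351 - 2842045509866556729724560000000*sqrt(105) / 7748671157409966130239722159351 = 4094072.62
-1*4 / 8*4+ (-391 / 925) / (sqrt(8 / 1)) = -2-391*sqrt(2) / 3700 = -2.15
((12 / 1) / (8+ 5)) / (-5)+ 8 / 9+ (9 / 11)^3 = 1.25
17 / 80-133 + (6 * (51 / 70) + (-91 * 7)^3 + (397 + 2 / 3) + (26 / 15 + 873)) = -144745277049 / 560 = -258473709.02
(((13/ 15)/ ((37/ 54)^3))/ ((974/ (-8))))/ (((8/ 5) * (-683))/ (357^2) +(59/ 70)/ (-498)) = 115488272285568/ 53581855385309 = 2.16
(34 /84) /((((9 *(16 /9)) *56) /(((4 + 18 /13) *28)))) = 85 /1248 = 0.07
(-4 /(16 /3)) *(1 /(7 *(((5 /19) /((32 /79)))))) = -456 /2765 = -0.16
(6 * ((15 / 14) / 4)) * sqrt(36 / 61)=1.23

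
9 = 9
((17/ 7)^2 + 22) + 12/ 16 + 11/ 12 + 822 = 125180/ 147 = 851.56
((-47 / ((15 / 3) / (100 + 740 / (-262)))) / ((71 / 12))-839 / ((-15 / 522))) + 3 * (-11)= 1349101401 / 46505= 29009.81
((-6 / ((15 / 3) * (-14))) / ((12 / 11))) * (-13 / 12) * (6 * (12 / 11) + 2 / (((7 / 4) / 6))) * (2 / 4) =-559 / 980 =-0.57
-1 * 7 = -7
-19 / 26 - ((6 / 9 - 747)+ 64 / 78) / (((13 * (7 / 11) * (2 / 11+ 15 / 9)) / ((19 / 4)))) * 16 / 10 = 53369271 / 144326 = 369.78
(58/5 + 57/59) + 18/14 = 28604/2065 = 13.85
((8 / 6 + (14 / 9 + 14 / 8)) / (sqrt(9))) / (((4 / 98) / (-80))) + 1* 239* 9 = -879.74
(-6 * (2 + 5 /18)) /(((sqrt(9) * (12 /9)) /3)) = -41 /4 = -10.25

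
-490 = -490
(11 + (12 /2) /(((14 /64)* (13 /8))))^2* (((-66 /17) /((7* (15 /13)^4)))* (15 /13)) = -1840801534 /6559875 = -280.62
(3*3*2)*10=180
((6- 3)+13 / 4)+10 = 65 / 4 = 16.25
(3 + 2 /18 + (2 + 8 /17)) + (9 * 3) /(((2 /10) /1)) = 21509 /153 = 140.58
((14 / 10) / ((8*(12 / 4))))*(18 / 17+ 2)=91 / 510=0.18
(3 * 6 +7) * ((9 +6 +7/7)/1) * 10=4000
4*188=752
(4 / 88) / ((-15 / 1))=-1 / 330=-0.00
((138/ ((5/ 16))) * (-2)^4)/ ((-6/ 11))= -64768/ 5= -12953.60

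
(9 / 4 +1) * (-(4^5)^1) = -3328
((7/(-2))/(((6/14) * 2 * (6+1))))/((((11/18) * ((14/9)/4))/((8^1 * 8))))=-1728/11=-157.09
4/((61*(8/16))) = 8/61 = 0.13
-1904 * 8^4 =-7798784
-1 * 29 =-29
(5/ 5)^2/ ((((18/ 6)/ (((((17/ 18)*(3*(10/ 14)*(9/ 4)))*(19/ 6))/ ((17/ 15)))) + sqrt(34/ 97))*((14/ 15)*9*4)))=-230375/ 9681723 + 1128125*sqrt(3298)/ 1084352976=0.04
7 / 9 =0.78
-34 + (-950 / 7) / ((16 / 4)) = -951 / 14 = -67.93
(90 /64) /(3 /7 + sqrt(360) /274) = 656915 /194976-33565*sqrt(10) /194976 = 2.82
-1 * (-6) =6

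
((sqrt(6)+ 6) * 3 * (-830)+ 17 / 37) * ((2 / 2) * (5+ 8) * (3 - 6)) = 820512.03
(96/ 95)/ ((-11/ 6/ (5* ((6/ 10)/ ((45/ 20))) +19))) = -11712/ 1045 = -11.21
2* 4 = 8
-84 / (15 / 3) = -84 / 5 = -16.80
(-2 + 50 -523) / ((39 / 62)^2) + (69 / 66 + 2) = -40067893 / 33462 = -1197.41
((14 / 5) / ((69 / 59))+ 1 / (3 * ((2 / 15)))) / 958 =3377 / 661020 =0.01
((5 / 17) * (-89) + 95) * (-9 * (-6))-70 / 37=2336470 / 629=3714.58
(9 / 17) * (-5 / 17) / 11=-45 / 3179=-0.01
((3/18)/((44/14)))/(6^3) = 7/28512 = 0.00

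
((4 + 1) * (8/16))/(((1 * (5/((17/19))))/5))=85/38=2.24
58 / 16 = 29 / 8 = 3.62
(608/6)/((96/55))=1045/18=58.06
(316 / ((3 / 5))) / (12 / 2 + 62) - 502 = -494.25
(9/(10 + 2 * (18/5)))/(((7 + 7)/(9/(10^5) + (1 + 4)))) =4500081/24080000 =0.19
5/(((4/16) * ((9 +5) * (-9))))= -10/63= -0.16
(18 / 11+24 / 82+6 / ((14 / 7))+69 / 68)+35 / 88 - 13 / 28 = 2523385 / 429352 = 5.88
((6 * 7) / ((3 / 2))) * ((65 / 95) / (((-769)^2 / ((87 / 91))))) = 348 / 11235859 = 0.00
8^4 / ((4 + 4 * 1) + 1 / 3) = 12288 / 25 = 491.52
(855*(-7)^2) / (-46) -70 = -45115 / 46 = -980.76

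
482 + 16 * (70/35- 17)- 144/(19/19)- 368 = -270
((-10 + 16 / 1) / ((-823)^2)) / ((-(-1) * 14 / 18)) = 54 / 4741303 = 0.00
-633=-633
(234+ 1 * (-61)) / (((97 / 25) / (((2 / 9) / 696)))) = 4325 / 303804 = 0.01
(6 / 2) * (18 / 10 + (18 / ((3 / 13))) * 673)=787437 / 5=157487.40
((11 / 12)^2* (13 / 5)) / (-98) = -1573 / 70560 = -0.02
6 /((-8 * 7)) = -3 /28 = -0.11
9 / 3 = 3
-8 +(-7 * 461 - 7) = -3242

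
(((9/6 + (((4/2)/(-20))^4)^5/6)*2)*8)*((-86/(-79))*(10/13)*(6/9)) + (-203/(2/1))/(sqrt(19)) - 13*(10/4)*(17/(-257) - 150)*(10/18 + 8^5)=118636828422141406250000000011051/742328437500000000000000 - 203*sqrt(19)/38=159817144.47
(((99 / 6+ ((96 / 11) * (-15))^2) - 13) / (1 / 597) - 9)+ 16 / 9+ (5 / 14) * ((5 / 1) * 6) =10232995.47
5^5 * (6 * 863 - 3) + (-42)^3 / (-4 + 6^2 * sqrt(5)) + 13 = 3266712115 / 202 - 83349 * sqrt(5) / 202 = 16170919.51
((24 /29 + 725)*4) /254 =42098 /3683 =11.43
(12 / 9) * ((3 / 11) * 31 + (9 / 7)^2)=13.48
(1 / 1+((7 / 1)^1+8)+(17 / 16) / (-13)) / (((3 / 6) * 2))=3311 / 208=15.92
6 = 6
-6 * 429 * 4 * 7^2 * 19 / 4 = -2396394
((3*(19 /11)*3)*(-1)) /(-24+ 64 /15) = 0.79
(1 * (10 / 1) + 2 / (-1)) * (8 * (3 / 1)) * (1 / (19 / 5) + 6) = 22848 / 19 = 1202.53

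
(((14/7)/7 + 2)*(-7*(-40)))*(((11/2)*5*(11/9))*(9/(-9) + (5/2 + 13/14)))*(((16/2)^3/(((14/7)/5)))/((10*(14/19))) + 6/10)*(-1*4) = -16063688960/441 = -36425598.55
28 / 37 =0.76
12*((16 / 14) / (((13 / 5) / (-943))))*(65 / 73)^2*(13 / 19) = -1912404000 / 708757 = -2698.25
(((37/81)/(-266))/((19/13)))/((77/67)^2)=-2159209/2427178446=-0.00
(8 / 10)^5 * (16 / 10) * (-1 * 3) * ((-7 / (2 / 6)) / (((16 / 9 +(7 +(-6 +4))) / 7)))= 34.11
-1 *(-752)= 752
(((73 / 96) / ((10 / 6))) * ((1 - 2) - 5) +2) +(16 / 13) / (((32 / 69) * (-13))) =-12731 / 13520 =-0.94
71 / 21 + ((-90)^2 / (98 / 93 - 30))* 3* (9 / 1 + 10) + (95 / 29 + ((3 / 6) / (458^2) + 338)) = -2683328657711719 / 171946487496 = -15605.60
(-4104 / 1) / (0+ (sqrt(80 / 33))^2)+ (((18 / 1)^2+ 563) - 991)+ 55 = -1741.90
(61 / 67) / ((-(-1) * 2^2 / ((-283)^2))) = 4885429 / 268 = 18229.21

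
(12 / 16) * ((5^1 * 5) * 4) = 75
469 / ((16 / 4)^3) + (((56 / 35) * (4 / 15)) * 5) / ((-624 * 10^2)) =6859093 / 936000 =7.33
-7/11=-0.64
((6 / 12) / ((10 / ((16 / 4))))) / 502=1 / 2510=0.00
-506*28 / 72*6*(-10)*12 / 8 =17710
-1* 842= -842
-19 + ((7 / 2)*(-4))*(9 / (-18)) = -12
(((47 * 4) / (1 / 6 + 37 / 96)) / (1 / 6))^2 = 11726290944 / 2809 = 4174542.88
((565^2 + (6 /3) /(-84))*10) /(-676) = -4722.26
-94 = -94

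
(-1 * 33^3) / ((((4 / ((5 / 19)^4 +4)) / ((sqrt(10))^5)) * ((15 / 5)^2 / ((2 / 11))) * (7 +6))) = -9472648350 * sqrt(10) / 1694173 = -17681.28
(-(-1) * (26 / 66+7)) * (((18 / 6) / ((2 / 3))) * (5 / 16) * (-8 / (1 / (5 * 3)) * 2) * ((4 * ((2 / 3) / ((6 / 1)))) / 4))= -3050 / 11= -277.27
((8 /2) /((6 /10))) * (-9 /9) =-6.67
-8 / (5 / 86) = -688 / 5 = -137.60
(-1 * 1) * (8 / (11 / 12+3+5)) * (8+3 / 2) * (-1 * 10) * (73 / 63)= 221920 / 2247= 98.76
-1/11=-0.09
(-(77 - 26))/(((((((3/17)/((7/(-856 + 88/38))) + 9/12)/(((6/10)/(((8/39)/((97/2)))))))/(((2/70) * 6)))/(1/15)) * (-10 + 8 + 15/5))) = 20772453/5218250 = 3.98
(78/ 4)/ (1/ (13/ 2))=507/ 4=126.75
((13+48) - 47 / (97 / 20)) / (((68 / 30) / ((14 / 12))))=174195 / 6596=26.41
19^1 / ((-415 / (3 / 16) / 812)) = -11571 / 1660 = -6.97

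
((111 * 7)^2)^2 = 364488705441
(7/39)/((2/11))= 77/78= 0.99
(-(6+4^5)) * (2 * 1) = -2060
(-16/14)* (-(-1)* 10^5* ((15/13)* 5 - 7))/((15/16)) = 40960000/273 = 150036.63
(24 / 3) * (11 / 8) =11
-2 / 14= -0.14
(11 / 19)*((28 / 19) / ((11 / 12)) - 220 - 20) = -49824 / 361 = -138.02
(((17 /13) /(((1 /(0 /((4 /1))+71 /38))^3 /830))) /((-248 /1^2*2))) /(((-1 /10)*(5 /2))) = 2525062105 /44226832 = 57.09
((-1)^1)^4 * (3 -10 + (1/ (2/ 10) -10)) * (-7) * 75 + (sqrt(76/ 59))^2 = 371776/ 59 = 6301.29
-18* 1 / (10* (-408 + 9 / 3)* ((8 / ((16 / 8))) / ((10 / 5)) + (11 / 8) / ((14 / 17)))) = 112 / 92475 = 0.00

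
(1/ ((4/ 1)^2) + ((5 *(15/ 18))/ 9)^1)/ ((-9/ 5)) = -1135/ 3888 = -0.29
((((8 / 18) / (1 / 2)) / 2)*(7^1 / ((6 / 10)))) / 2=70 / 27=2.59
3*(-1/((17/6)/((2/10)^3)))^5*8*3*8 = -4478976/43330596923828125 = -0.00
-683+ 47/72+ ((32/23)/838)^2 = -4562697120769/6686767368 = -682.35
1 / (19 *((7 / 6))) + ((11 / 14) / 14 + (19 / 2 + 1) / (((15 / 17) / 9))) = 1996087 / 18620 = 107.20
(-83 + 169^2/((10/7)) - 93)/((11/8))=792668/55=14412.15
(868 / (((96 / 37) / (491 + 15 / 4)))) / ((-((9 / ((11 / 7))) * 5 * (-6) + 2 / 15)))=873916505 / 906496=964.06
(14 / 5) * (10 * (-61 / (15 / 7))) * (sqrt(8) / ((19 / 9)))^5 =-30122233344 * sqrt(2) / 12380495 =-3440.84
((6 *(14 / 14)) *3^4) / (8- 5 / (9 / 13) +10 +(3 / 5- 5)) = 21870 / 287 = 76.20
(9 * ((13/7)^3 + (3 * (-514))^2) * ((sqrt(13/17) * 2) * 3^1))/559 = 200862.60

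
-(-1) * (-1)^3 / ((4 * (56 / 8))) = -1 / 28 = -0.04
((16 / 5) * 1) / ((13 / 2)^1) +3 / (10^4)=64039 / 130000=0.49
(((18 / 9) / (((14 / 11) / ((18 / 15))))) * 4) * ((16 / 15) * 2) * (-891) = -2509056 / 175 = -14337.46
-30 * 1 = -30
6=6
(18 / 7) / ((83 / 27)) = 486 / 581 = 0.84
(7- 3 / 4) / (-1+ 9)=25 / 32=0.78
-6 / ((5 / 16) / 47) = -902.40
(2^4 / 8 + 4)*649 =3894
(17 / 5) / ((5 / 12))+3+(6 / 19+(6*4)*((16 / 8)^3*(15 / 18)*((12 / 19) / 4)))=17451 / 475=36.74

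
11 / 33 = 1 / 3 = 0.33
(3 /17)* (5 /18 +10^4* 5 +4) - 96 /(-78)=11702633 /1326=8825.52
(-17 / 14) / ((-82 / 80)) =340 / 287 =1.18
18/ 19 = 0.95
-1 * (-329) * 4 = 1316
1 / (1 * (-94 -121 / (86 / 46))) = -43 / 6825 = -0.01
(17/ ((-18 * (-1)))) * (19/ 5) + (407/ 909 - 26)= -22183/ 1010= -21.96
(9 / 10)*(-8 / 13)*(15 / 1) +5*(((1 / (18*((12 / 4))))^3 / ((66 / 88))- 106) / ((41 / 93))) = -25398862453 / 20982078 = -1210.50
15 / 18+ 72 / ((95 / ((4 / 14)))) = 4189 / 3990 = 1.05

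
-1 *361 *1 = -361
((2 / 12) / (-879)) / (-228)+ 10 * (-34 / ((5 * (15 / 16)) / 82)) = -35759913979 / 6012360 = -5947.73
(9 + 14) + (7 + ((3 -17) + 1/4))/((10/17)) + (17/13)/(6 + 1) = 42631/3640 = 11.71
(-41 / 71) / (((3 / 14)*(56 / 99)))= -1353 / 284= -4.76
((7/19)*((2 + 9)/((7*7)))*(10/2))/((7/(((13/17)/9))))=715/142443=0.01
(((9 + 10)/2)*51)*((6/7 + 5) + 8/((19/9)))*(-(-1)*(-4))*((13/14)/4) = -850629/196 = -4339.94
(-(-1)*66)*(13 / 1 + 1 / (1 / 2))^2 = 14850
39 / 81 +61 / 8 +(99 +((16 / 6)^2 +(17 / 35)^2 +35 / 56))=15224887 / 132300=115.08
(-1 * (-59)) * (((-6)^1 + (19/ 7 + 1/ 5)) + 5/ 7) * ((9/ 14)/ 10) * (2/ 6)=-14691/ 4900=-3.00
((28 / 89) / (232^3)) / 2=7 / 555678976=0.00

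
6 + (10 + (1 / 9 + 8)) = 217 / 9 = 24.11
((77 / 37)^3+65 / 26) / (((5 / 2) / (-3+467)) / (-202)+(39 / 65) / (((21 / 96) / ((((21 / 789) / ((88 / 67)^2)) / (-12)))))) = -17394113198188320 / 5368297280419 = -3240.15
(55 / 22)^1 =5 / 2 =2.50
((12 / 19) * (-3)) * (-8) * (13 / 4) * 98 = 91728 / 19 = 4827.79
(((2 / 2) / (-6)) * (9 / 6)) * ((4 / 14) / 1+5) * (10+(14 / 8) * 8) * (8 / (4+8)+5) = -179.71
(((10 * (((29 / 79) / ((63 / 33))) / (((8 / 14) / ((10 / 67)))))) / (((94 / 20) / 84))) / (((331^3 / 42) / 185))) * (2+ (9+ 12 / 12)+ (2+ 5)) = 329657790000 / 9021603444761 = 0.04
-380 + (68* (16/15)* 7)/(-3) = -24716/45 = -549.24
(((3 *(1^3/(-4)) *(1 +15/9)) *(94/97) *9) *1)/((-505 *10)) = 846/244925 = 0.00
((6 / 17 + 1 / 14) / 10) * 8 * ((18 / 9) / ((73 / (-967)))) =-8.99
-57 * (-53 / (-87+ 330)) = 1007 / 81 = 12.43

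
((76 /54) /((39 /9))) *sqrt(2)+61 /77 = 38 *sqrt(2) /117+61 /77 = 1.25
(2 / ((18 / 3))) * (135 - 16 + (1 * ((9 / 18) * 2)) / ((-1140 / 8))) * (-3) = -33913 / 285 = -118.99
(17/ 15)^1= 17/ 15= 1.13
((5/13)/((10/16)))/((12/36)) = 24/13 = 1.85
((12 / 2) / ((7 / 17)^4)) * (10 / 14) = 2505630 / 16807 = 149.08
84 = 84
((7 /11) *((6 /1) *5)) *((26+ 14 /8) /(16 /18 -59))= -104895 /11506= -9.12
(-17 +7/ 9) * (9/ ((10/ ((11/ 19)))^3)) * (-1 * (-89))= -2.52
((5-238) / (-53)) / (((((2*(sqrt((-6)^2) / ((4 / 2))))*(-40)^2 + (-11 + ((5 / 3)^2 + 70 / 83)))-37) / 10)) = 1740510 / 378316597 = 0.00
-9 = -9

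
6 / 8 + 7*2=59 / 4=14.75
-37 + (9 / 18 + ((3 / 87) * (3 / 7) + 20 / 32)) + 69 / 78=-738405 / 21112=-34.98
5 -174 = -169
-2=-2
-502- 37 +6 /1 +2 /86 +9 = -22531 /43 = -523.98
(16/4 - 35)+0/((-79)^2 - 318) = -31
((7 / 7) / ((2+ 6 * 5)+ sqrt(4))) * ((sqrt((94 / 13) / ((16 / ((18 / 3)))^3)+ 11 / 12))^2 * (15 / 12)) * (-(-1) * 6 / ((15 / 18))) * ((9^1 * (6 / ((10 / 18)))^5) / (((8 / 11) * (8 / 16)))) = 55226403286461 / 44200000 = 1249466.14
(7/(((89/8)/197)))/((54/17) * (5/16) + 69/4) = 1500352/220809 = 6.79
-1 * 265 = -265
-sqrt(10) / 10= -0.32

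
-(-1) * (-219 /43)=-219 /43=-5.09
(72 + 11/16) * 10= 5815/8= 726.88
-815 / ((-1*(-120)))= -163 / 24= -6.79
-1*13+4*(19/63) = -743/63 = -11.79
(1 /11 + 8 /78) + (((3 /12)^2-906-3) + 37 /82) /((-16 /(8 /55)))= 8.45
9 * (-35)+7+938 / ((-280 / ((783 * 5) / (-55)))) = -15299 / 220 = -69.54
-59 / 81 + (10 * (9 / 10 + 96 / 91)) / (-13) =-213896 / 95823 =-2.23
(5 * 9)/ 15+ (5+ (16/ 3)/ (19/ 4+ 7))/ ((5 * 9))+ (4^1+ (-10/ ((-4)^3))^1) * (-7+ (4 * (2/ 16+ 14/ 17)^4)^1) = -12.52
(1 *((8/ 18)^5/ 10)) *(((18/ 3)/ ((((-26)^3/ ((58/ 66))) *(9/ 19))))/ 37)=-70528/ 2376016909695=-0.00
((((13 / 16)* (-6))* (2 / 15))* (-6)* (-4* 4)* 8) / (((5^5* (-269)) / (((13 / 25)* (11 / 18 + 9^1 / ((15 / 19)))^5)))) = 498936378071617538 / 6463289794921875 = 77.20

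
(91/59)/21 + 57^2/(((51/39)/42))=313990079/3009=104350.31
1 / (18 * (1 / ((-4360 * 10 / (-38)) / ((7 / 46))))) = 501400 / 1197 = 418.88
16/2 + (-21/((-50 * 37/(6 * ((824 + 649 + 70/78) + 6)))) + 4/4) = 1320261/12025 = 109.79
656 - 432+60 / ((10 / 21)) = 350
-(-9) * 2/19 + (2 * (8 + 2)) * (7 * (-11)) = -29242/19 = -1539.05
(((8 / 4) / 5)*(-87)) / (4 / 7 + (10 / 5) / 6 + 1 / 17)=-36.12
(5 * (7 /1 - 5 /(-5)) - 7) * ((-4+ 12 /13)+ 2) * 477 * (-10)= 2203740 /13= 169518.46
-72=-72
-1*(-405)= 405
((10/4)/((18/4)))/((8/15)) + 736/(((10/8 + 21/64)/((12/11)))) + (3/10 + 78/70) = 511.23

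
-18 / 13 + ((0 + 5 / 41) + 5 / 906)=-607073 / 482898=-1.26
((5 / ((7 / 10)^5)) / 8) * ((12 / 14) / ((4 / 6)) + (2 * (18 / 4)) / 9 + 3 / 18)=3218750 / 352947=9.12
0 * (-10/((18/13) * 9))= 0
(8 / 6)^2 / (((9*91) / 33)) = 176 / 2457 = 0.07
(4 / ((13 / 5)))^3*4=32000 / 2197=14.57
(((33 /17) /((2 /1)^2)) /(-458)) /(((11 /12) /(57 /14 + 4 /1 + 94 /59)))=-71847 /6431236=-0.01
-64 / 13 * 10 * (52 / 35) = -512 / 7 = -73.14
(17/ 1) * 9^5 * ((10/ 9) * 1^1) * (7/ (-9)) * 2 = -1735020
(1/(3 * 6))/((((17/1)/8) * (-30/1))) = -2/2295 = -0.00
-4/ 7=-0.57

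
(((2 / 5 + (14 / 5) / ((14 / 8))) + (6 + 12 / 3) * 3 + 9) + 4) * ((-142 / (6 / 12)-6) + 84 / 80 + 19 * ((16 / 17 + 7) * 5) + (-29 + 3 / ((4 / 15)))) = 684999 / 34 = 20147.03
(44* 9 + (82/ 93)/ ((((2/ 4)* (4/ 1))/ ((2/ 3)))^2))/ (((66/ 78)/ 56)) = 241356752/ 9207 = 26214.48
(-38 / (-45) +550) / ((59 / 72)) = 198304 / 295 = 672.22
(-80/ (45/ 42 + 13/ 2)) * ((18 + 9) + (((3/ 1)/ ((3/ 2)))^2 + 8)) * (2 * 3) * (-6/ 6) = 131040/ 53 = 2472.45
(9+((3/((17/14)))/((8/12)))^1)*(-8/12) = -144/17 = -8.47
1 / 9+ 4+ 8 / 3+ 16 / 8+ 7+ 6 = 196 / 9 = 21.78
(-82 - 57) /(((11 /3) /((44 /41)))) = -1668 /41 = -40.68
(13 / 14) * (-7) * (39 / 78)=-13 / 4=-3.25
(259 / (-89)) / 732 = -259 / 65148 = -0.00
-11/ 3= -3.67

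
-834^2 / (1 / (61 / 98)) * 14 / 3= -2020424.57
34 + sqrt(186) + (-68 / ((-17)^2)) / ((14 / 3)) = sqrt(186) + 4040 / 119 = 47.59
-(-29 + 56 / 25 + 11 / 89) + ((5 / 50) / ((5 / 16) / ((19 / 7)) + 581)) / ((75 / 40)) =31409725106 / 1179198825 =26.64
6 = 6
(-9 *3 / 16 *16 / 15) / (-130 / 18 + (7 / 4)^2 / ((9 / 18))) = 648 / 395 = 1.64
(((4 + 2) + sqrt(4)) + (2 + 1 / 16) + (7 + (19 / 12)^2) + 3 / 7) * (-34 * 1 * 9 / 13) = -171343 / 364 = -470.72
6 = 6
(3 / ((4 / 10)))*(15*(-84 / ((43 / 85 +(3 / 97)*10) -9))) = 38957625 / 33742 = 1154.57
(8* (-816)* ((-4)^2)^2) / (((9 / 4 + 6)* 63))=-2228224 / 693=-3215.33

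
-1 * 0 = 0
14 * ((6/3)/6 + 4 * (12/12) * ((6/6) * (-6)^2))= 6062/3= 2020.67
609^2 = 370881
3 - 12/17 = 39/17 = 2.29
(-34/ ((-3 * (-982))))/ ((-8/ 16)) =34/ 1473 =0.02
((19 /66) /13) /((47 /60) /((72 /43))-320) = -13680 /197394197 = -0.00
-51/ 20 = -2.55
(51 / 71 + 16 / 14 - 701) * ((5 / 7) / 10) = -173736 / 3479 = -49.94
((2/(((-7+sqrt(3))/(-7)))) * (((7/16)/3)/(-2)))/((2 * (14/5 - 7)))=0.02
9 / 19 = 0.47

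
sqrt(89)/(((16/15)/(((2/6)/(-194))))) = -5 * sqrt(89)/3104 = -0.02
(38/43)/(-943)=-38/40549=-0.00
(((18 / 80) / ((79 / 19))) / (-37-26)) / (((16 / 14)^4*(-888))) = 6517 / 11493703680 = 0.00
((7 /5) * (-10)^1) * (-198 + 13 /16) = 22085 /8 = 2760.62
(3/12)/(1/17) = 17/4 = 4.25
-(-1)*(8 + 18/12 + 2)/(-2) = -23/4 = -5.75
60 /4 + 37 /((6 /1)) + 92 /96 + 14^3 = 22129 /8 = 2766.12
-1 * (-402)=402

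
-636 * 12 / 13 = -7632 / 13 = -587.08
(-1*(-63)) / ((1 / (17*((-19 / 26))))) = -20349 / 26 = -782.65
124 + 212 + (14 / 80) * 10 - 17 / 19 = 336.86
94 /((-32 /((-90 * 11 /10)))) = 4653 /16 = 290.81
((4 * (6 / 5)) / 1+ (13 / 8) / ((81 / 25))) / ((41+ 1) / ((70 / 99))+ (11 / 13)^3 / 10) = 37737869 / 423257076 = 0.09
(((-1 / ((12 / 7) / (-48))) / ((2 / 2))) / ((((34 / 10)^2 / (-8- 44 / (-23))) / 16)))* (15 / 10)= -353.84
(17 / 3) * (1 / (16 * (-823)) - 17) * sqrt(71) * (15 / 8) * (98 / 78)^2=-2402.55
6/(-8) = -3/4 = -0.75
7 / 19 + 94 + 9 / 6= 3643 / 38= 95.87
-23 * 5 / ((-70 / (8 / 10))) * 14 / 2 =9.20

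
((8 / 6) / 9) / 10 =2 / 135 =0.01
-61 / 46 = -1.33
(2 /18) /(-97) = -1 /873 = -0.00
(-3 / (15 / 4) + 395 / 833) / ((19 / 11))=-14927 / 79135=-0.19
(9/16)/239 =9/3824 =0.00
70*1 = 70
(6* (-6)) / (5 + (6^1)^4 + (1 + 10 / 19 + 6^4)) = -171 / 12343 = -0.01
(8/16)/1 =1/2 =0.50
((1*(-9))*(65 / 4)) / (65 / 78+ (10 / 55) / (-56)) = -10395 / 59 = -176.19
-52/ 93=-0.56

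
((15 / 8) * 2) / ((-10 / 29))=-87 / 8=-10.88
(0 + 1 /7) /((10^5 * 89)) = 1 /62300000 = 0.00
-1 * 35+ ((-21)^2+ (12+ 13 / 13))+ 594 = 1013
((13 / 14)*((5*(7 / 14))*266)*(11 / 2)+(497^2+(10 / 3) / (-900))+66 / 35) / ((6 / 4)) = 946538959 / 5670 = 166938.09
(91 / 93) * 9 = 273 / 31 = 8.81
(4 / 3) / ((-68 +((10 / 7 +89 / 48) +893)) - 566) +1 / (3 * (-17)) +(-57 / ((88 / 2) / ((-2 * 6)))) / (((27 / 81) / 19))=43806949250 / 49439247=886.08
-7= -7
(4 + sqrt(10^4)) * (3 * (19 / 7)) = 5928 / 7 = 846.86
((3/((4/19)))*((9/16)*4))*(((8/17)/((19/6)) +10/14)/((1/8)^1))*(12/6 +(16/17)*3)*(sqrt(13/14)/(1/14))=2159757*sqrt(182)/2023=14402.73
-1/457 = -0.00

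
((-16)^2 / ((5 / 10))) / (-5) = -512 / 5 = -102.40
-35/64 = -0.55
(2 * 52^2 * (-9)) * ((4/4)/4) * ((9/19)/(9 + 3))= -9126/19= -480.32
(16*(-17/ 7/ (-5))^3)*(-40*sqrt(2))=-628864*sqrt(2)/ 8575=-103.71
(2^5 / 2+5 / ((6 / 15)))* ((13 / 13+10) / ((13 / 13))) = 627 / 2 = 313.50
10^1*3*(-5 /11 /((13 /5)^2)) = -3750 /1859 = -2.02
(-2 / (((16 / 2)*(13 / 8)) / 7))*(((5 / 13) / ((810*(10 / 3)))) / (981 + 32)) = -7 / 46223190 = -0.00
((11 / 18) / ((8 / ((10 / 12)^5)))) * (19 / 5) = 130625 / 1119744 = 0.12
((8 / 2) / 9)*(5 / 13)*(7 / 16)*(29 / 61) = 0.04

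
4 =4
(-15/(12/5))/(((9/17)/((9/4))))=-26.56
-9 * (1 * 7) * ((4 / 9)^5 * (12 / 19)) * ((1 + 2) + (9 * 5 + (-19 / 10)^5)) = -2082215296 / 129853125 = -16.04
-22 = -22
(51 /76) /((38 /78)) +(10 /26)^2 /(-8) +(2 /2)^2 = 1151329 /488072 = 2.36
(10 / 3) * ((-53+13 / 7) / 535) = -716 / 2247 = -0.32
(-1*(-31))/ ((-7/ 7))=-31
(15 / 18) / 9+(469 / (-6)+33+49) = 106 / 27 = 3.93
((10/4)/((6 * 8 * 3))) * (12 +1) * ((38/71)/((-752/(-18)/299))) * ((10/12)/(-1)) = -0.72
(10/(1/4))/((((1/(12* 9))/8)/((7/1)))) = 241920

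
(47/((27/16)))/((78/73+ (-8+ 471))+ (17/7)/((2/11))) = 768544/13174083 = 0.06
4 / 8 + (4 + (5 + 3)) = 25 / 2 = 12.50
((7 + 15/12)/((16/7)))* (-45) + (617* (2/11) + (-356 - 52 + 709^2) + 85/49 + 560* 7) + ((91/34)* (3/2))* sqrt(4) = 296824036983/586432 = 506152.52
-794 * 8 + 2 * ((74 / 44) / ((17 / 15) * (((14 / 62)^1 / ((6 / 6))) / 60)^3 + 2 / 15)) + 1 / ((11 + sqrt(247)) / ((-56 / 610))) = -2458587920453234738 / 388601129907045 - 2 * sqrt(247) / 2745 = -6326.78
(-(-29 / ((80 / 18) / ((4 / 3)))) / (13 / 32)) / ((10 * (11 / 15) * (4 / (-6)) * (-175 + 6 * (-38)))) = 3132 / 288145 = 0.01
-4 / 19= -0.21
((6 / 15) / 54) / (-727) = -1 / 98145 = -0.00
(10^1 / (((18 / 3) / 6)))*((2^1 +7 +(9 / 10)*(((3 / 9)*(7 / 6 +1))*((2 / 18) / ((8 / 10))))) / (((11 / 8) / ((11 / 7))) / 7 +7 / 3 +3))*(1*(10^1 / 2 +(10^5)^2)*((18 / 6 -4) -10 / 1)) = -239983333453325 / 131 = -1831933843155.15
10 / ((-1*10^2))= -1 / 10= -0.10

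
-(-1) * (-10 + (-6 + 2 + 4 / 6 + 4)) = -28 / 3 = -9.33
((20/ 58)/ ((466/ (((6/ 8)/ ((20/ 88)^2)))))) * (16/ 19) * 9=52272/ 641915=0.08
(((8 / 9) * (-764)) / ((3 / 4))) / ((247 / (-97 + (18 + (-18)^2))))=-5989760 / 6669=-898.15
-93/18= -31/6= -5.17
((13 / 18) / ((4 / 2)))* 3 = 13 / 12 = 1.08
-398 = -398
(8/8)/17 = 1/17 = 0.06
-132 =-132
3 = 3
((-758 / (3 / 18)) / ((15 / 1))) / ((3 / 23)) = -2324.53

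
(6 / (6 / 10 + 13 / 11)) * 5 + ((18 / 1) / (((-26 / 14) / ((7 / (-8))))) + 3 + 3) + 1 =82345 / 2548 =32.32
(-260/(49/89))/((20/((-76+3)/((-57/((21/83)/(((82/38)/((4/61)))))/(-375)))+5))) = -314027155/10171567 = -30.87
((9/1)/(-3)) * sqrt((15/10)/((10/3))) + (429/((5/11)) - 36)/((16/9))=40851/80 - 9 * sqrt(5)/10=508.63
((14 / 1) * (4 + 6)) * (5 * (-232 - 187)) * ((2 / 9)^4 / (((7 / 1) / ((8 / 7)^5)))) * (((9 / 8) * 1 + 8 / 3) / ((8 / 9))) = -4462182400 / 5250987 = -849.78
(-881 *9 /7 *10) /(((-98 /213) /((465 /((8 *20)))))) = 785327805 /10976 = 71549.54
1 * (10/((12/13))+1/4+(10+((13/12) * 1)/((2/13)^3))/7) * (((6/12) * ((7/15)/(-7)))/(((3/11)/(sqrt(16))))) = -135553/5040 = -26.90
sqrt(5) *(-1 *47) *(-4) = 188 *sqrt(5) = 420.38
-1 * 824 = -824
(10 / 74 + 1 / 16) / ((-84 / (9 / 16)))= -351 / 265216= -0.00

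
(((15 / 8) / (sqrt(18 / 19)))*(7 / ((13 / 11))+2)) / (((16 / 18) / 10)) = 23175*sqrt(38) / 832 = 171.71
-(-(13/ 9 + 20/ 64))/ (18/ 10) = 1265/ 1296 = 0.98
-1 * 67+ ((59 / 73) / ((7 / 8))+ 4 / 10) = -167803 / 2555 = -65.68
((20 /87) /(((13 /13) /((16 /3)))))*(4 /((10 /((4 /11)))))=512 /2871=0.18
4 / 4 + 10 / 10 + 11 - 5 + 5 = 13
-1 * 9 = -9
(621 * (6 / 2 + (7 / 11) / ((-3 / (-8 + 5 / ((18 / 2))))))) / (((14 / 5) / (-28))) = -312800 / 11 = -28436.36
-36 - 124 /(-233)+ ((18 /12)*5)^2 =19369 /932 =20.78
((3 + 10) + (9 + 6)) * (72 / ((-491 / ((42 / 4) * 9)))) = -388.01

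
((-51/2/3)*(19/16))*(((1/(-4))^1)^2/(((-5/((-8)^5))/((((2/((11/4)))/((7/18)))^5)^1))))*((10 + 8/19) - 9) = -1818884491444224/13533920785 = -134394.50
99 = 99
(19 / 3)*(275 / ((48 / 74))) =193325 / 72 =2685.07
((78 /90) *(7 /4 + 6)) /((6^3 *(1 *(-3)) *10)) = -403 /388800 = -0.00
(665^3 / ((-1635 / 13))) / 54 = -764607025 / 17658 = -43300.88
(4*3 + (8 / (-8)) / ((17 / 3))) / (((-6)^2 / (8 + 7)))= 335 / 68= 4.93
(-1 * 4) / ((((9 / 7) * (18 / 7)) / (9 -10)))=98 / 81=1.21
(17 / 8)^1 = 17 / 8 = 2.12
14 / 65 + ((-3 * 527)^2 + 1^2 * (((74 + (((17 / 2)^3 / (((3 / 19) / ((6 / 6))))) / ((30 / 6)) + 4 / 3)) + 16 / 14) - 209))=9100751963 / 3640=2500206.58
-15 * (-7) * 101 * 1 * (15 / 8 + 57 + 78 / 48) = 1283205 / 2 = 641602.50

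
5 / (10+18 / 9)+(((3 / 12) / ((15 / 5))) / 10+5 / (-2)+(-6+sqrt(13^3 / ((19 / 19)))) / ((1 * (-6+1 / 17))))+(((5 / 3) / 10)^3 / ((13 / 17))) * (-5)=-221 * sqrt(13) / 101- 776639 / 709020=-8.98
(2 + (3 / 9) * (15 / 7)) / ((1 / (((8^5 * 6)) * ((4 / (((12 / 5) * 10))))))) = 622592 / 7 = 88941.71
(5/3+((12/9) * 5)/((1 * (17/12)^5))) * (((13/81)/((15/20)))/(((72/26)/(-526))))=-115.23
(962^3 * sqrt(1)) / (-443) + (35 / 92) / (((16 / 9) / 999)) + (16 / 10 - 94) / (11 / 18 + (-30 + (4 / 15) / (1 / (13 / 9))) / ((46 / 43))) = -31470587118409025 / 15661389632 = -2009437.72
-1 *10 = -10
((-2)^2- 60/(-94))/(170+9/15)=1090/40091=0.03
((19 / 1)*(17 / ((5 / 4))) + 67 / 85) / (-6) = -22031 / 510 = -43.20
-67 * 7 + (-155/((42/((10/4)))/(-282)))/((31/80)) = 43717/7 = 6245.29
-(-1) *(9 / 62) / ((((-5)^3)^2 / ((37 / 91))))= 333 / 88156250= 0.00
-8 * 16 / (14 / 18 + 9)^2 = -162 / 121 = -1.34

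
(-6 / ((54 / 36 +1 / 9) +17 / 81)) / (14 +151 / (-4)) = 3888 / 28025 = 0.14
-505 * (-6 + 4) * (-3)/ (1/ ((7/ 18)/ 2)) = -589.17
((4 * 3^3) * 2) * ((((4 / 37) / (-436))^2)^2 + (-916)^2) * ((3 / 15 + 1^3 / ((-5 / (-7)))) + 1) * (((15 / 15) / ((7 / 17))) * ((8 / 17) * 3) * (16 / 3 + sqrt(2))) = 10901271593.43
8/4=2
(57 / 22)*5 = 285 / 22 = 12.95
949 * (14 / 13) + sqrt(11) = sqrt(11) + 1022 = 1025.32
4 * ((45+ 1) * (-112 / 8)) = -2576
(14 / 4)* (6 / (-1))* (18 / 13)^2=-6804 / 169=-40.26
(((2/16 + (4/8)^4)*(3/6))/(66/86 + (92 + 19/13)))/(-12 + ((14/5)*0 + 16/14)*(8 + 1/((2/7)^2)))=301/3371136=0.00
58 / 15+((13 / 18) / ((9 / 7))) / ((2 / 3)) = 2543 / 540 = 4.71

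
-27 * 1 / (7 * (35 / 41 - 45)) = 1107 / 12670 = 0.09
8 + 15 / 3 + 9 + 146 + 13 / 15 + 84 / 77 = 28043 / 165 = 169.96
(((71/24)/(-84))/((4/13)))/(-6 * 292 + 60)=923/13644288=0.00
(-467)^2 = 218089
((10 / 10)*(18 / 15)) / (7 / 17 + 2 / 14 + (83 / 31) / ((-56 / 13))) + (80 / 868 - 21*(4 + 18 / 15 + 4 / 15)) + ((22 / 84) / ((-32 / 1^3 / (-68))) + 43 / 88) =-148890442997 / 1131438000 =-131.59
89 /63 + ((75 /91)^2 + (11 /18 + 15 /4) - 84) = -7705993 /99372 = -77.55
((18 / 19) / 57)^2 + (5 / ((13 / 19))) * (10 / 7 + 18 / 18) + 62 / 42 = 683934436 / 35577633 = 19.22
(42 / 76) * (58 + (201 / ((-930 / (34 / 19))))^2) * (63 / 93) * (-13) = -2891339776143 / 10216823450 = -283.00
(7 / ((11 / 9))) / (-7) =-9 / 11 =-0.82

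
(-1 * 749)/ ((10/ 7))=-5243/ 10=-524.30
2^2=4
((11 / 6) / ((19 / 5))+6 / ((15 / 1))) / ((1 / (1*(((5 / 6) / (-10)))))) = -503 / 6840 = -0.07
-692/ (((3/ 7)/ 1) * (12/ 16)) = -19376/ 9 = -2152.89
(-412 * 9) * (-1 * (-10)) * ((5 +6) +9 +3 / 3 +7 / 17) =-13497120 / 17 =-793948.24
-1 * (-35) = 35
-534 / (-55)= 534 / 55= 9.71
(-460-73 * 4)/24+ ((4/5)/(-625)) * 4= -293798/9375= -31.34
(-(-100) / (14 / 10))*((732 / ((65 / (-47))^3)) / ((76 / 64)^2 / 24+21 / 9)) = -207526395904 / 25113907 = -8263.41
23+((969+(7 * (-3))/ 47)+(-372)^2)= 6550651/ 47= 139375.55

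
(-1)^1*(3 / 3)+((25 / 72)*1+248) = 17809 / 72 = 247.35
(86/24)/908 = 43/10896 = 0.00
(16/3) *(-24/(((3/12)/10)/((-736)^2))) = -2773483520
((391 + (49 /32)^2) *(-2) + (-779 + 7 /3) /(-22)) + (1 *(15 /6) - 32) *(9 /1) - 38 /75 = -143248947 /140800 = -1017.39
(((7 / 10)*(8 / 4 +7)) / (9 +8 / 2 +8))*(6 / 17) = 9 / 85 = 0.11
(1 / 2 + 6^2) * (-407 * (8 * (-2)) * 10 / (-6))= -396146.67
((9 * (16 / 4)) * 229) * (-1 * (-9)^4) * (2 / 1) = -108177768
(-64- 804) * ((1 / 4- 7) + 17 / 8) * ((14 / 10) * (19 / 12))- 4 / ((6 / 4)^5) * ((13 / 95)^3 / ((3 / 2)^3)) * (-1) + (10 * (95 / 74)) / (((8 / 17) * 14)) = 207485408962254907 / 23310983682000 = 8900.76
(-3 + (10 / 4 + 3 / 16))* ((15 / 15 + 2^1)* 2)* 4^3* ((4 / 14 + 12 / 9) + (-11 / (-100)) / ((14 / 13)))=-7229 / 35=-206.54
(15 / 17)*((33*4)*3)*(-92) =-546480 / 17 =-32145.88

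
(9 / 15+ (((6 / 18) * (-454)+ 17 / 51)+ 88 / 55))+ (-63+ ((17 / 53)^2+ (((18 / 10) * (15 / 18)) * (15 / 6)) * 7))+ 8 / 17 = -176663683 / 955060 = -184.98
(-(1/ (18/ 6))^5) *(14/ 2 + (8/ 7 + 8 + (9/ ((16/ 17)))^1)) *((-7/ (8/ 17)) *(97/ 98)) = 4747471/ 3048192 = 1.56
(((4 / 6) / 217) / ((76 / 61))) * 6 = 61 / 4123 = 0.01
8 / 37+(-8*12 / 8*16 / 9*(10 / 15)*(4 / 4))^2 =606856 / 2997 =202.49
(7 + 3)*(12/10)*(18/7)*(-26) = -5616/7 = -802.29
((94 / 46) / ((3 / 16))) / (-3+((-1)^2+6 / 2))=752 / 69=10.90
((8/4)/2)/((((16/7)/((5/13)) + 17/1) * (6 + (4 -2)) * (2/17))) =595/12848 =0.05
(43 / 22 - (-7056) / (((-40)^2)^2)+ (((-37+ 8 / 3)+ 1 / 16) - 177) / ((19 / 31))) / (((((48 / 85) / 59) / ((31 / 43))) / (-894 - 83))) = 1044526148771318473 / 41412096000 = 25222730.79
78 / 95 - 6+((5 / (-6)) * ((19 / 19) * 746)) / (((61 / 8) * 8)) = -267211 / 17385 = -15.37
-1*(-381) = 381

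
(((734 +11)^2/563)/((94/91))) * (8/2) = 101014550/26461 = 3817.49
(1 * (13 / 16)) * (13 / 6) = 1.76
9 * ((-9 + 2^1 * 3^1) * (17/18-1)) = 3/2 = 1.50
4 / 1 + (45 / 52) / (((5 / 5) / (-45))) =-1817 / 52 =-34.94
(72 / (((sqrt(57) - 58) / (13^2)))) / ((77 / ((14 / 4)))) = -352872 / 36377 - 6084* sqrt(57) / 36377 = -10.96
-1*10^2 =-100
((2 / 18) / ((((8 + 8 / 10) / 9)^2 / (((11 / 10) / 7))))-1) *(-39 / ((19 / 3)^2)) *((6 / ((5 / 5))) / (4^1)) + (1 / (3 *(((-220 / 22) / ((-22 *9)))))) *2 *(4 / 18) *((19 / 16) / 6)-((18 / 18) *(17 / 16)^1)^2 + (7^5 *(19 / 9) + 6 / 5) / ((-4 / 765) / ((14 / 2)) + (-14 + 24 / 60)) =-475191646885871 / 182205999360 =-2607.99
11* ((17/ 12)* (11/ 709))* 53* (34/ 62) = 1853357/ 263748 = 7.03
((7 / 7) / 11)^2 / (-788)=-1 / 95348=-0.00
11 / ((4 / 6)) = 33 / 2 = 16.50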